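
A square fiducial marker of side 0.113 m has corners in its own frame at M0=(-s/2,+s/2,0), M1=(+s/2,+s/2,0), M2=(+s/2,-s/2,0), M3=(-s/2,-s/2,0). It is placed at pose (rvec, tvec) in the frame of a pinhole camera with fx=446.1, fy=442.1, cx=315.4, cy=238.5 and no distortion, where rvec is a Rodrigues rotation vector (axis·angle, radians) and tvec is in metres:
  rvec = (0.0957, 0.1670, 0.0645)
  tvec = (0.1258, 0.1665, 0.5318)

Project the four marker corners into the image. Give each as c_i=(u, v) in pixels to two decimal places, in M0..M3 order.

Intrinsics K: fx=446.1, fy=442.1, cx=315.4, cy=238.5
Marker side s = 0.113 m; corners in marker frame (Z=0):
  M0 = (-0.0565, +0.0565, 0)
  M1 = (+0.0565, +0.0565, 0)
  M2 = (+0.0565, -0.0565, 0)
  M3 = (-0.0565, -0.0565, 0)
rvec = (0.0957, 0.1670, 0.0645), |rvec| = θ = 0.20300 rad = 11.631°
Rodrigues: sinθ=0.20161, 1−cosθ=0.02053; R = I + sinθ·[k]× + (1−cosθ)·[k]×²:
    [+0.98403 -0.05609 +0.16893]
    [+0.07202 +0.99336 -0.08968]
    [-0.16278 +0.10041 +0.98154]
t = (0.1258, 0.1665, 0.5318) m
M0: Pc = R·M0+t = (+0.06703, +0.21856, +0.54667); u = 446.1·(+0.06703)/0.54667 + 315.4 = 370.1010, v = 442.1·(+0.21856)/0.54667 + 238.5 = 415.2492
M1: Pc = R·M1+t = (+0.17823, +0.22669, +0.52828); u = 446.1·(+0.17823)/0.52828 + 315.4 = 465.9040, v = 442.1·(+0.22669)/0.52828 + 238.5 = 428.2143
M2: Pc = R·M2+t = (+0.18457, +0.11444, +0.51693); u = 446.1·(+0.18457)/0.51693 + 315.4 = 474.6777, v = 442.1·(+0.11444)/0.51693 + 238.5 = 336.3775
M3: Pc = R·M3+t = (+0.07337, +0.10631, +0.53532); u = 446.1·(+0.07337)/0.53532 + 315.4 = 376.5426, v = 442.1·(+0.10631)/0.53532 + 238.5 = 326.2932

c0=(370.10, 415.25) c1=(465.90, 428.21) c2=(474.68, 336.38) c3=(376.54, 326.29)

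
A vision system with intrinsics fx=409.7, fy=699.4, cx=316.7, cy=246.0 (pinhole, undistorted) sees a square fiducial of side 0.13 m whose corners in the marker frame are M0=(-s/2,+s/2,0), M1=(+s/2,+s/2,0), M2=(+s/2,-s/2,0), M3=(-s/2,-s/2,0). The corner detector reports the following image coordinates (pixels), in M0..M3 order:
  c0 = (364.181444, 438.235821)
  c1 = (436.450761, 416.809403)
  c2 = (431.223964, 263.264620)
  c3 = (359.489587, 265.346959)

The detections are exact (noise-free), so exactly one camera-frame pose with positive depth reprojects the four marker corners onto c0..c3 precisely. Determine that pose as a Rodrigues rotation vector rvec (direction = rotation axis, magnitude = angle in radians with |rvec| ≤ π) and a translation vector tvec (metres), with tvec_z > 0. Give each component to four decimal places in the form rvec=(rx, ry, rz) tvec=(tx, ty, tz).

rvec=(-0.0761, -0.5328, -0.0204) tvec=(0.1143, 0.0796, 0.5627)

Intrinsics K: fx=409.7, fy=699.4, cx=316.7, cy=246.0
Marker side s = 0.13 m; corners in marker frame (Z=0):
  M0 = (-0.0650, +0.0650, 0)
  M1 = (+0.0650, +0.0650, 0)
  M2 = (+0.0650, -0.0650, 0)
  M3 = (-0.0650, -0.0650, 0)
Detected image corners:
  c0 = (364.181444, 438.235821) px
  c1 = (436.450761, 416.809403) px
  c2 = (431.223964, 263.264620) px
  c3 = (359.489587, 265.346959) px
Planar DLT: solve 8×8 A·h = b for H (H[2,2]=1):
  H  [+913.12216 -9.21326 +399.93046]
  H  [+222.54677 +1209.86105 +344.93610]
  H  [+0.90308 -0.11935 +1.00000]
B = K⁻¹H; ‖b₁‖=1.777221, ‖b₂‖=1.777221; λ = 2/(‖b₁‖+‖b₂‖) = 0.562676, sign → tz>0 ⇒ λ=+0.562676
r₁ = λ·B[:,0] = (+0.86127,+0.00031,+0.50814); r₂ = λ·B[:,1] = (+0.03926,+0.99697,-0.06716)
r₃ = r₁×r₂ = (-0.50662,+0.07779,+0.85865); SVD([r₁ r₂ r₃]) → R = UVᵀ:
  R  [+0.86127 +0.03926 -0.50662]
  R  [+0.00031 +0.99697 +0.07779]
  R  [+0.50814 -0.06716 +0.85865]
t = (+0.11431, +0.07960, +0.56268) m
tr R = 2.716895; θ = arccos((tr R − 1)/2) = 0.538561 rad = 30.857°
axis k = ((R−Rᵀ)₃₂, (R−Rᵀ)₁₃, (R−Rᵀ)₂₁) / (2 sinθ) = (-0.141300, -0.989238, -0.037966)
rvec = θ·k = (-0.076099, -0.532765, -0.020447)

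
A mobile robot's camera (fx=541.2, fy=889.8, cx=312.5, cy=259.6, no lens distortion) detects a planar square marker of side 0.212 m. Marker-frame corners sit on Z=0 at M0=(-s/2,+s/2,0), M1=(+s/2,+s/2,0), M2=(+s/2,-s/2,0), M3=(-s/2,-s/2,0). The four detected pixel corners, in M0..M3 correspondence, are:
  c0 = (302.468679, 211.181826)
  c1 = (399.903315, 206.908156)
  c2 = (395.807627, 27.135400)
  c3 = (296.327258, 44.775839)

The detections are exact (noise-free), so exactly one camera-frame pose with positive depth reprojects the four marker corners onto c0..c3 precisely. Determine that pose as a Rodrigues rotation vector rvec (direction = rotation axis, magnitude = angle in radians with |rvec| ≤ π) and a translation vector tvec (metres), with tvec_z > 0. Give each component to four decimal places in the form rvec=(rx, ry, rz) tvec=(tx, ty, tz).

Intrinsics K: fx=541.2, fy=889.8, cx=312.5, cy=259.6
Marker side s = 0.212 m; corners in marker frame (Z=0):
  M0 = (-0.1060, +0.1060, 0)
  M1 = (+0.1060, +0.1060, 0)
  M2 = (+0.1060, -0.1060, 0)
  M3 = (-0.1060, -0.1060, 0)
Detected image corners:
  c0 = (302.468679, 211.181826) px
  c1 = (399.903315, 206.908156) px
  c2 = (395.807627, 27.135400) px
  c3 = (296.327258, 44.775839) px
Planar DLT: solve 8×8 A·h = b for H (H[2,2]=1):
  H  [+339.94168 +64.96340 +346.79601]
  H  [-95.01366 +829.54561 +123.77687]
  H  [-0.35689 +0.11656 +1.00000]
B = K⁻¹H; ‖b₁‖=0.907341, ‖b₂‖=0.907341; λ = 2/(‖b₁‖+‖b₂‖) = 1.102122, sign → tz>0 ⇒ λ=+1.102122
r₁ = λ·B[:,0] = (+0.91939,-0.00293,-0.39333); r₂ = λ·B[:,1] = (+0.05812,+0.99001,+0.12847)
r₃ = r₁×r₂ = (+0.38903,-0.14097,+0.91038); SVD([r₁ r₂ r₃]) → R = UVᵀ:
  R  [+0.91939 +0.05812 +0.38903]
  R  [-0.00293 +0.99001 -0.14097]
  R  [-0.39333 +0.12847 +0.91038]
t = (+0.06984, -0.16823, +1.10212) m
tr R = 2.819776; θ = arccos((tr R − 1)/2) = 0.427782 rad = 24.510°
axis k = ((R−Rᵀ)₃₂, (R−Rᵀ)₁₃, (R−Rᵀ)₂₁) / (2 sinθ) = (+0.324735, +0.942939, -0.073574)
rvec = θ·k = (+0.138916, +0.403372, -0.031474)

rvec=(0.1389, 0.4034, -0.0315) tvec=(0.0698, -0.1682, 1.1021)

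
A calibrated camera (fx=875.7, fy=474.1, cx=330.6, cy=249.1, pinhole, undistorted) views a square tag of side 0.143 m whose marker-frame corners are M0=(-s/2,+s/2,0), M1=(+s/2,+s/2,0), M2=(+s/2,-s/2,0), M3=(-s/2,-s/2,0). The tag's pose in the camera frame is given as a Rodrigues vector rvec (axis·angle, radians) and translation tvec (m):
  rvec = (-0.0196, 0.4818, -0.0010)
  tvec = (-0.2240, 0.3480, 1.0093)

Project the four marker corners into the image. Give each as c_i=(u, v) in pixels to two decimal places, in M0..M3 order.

Intrinsics K: fx=875.7, fy=474.1, cx=330.6, cy=249.1
Marker side s = 0.143 m; corners in marker frame (Z=0):
  M0 = (-0.0715, +0.0715, 0)
  M1 = (+0.0715, +0.0715, 0)
  M2 = (+0.0715, -0.0715, 0)
  M3 = (-0.0715, -0.0715, 0)
rvec = (-0.0196, 0.4818, -0.0010), |rvec| = θ = 0.48220 rad = 27.628°
Rodrigues: sinθ=0.46373, 1−cosθ=0.11402; R = I + sinθ·[k]× + (1−cosθ)·[k]×²:
    [+0.88617 -0.00367 +0.46335]
    [-0.00559 +0.99981 +0.01861]
    [-0.46334 -0.01909 +0.88598]
t = (-0.2240, 0.3480, 1.0093) m
M0: Pc = R·M0+t = (-0.28762, +0.41989, +1.04106); u = 875.7·(-0.28762)/1.04106 + 330.6 = 88.6632, v = 474.1·(+0.41989)/1.04106 + 249.1 = 440.3161
M1: Pc = R·M1+t = (-0.16090, +0.41909, +0.97481); u = 875.7·(-0.16090)/0.97481 + 330.6 = 186.0571, v = 474.1·(+0.41909)/0.97481 + 249.1 = 452.9239
M2: Pc = R·M2+t = (-0.16038, +0.27611, +0.97754); u = 875.7·(-0.16038)/0.97754 + 330.6 = 186.9306, v = 474.1·(+0.27611)/0.97754 + 249.1 = 383.0137
M3: Pc = R·M3+t = (-0.28710, +0.27691, +1.04379); u = 875.7·(-0.28710)/1.04379 + 330.6 = 89.7360, v = 474.1·(+0.27691)/1.04379 + 249.1 = 374.8765

c0=(88.66, 440.32) c1=(186.06, 452.92) c2=(186.93, 383.01) c3=(89.74, 374.88)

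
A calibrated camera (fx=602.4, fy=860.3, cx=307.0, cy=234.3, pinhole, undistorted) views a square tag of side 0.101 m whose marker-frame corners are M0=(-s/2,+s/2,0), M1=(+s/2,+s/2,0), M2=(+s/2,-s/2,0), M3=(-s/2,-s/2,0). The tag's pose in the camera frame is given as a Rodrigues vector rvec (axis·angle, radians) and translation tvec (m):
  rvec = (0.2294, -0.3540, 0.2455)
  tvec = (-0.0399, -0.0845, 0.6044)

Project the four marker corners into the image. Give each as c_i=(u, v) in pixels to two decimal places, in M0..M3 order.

Intrinsics K: fx=602.4, fy=860.3, cx=307.0, cy=234.3
Marker side s = 0.101 m; corners in marker frame (Z=0):
  M0 = (-0.0505, +0.0505, 0)
  M1 = (+0.0505, +0.0505, 0)
  M2 = (+0.0505, -0.0505, 0)
  M3 = (-0.0505, -0.0505, 0)
rvec = (0.2294, -0.3540, 0.2455), |rvec| = θ = 0.48807 rad = 27.964°
Rodrigues: sinθ=0.46892, 1−cosθ=0.11676; R = I + sinθ·[k]× + (1−cosθ)·[k]×²:
    [+0.90903 -0.27567 -0.31251]
    [+0.19606 +0.94466 -0.26300]
    [+0.36772 +0.17780 +0.91278]
t = (-0.0399, -0.0845, 0.6044) m
M0: Pc = R·M0+t = (-0.09973, -0.04670, +0.59481); u = 602.4·(-0.09973)/0.59481 + 307.0 = 205.9996, v = 860.3·(-0.04670)/0.59481 + 234.3 = 166.7619
M1: Pc = R·M1+t = (-0.00792, -0.02689, +0.63195); u = 602.4·(-0.00792)/0.63195 + 307.0 = 299.4549, v = 860.3·(-0.02689)/0.63195 + 234.3 = 197.6891
M2: Pc = R·M2+t = (+0.01993, -0.12230, +0.61399); u = 602.4·(+0.01993)/0.61399 + 307.0 = 326.5515, v = 860.3·(-0.12230)/0.61399 + 234.3 = 62.9319
M3: Pc = R·M3+t = (-0.07188, -0.14211, +0.57685); u = 602.4·(-0.07188)/0.57685 + 307.0 = 231.9315, v = 860.3·(-0.14211)/0.57685 + 234.3 = 22.3659

c0=(206.00, 166.76) c1=(299.45, 197.69) c2=(326.55, 62.93) c3=(231.93, 22.37)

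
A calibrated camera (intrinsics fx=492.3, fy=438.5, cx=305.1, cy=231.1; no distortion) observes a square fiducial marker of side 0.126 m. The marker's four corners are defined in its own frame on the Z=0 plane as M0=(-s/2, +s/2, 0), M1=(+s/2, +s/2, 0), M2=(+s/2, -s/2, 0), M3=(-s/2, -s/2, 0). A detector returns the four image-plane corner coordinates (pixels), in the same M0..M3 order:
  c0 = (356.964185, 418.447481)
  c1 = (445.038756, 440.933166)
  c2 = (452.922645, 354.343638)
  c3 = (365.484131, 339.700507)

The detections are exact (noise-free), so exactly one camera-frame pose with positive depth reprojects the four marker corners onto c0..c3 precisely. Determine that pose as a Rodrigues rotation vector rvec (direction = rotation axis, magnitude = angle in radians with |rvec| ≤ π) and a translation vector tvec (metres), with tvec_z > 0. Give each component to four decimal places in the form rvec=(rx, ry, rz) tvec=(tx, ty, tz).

Intrinsics K: fx=492.3, fy=438.5, cx=305.1, cy=231.1
Marker side s = 0.126 m; corners in marker frame (Z=0):
  M0 = (-0.0630, +0.0630, 0)
  M1 = (+0.0630, +0.0630, 0)
  M2 = (+0.0630, -0.0630, 0)
  M3 = (-0.0630, -0.0630, 0)
Detected image corners:
  c0 = (356.964185, 418.447481) px
  c1 = (445.038756, 440.933166) px
  c2 = (452.922645, 354.343638) px
  c3 = (365.484131, 339.700507) px
Planar DLT: solve 8×8 A·h = b for H (H[2,2]=1):
  H  [+402.84678 -115.95457 +403.13124]
  H  [-134.38534 +606.02915 +387.60616]
  H  [-0.72479 -0.12526 +1.00000]
B = K⁻¹H; ‖b₁‖=1.462028, ‖b₂‖=1.462028; λ = 2/(‖b₁‖+‖b₂‖) = 0.683982, sign → tz>0 ⇒ λ=+0.683982
r₁ = λ·B[:,0] = (+0.86693,+0.05165,-0.49574); r₂ = λ·B[:,1] = (-0.10800,+0.99045,-0.08568)
r₃ = r₁×r₂ = (+0.48658,+0.12782,+0.86423); SVD([r₁ r₂ r₃]) → R = UVᵀ:
  R  [+0.86693 -0.10800 +0.48658]
  R  [+0.05165 +0.99045 +0.12782]
  R  [-0.49574 -0.08568 +0.86423]
t = (+0.13620, +0.24412, +0.68398) m
tr R = 2.721617; θ = arccos((tr R − 1)/2) = 0.533940 rad = 30.593°
axis k = ((R−Rᵀ)₃₂, (R−Rᵀ)₁₃, (R−Rᵀ)₂₁) / (2 sinθ) = (-0.209752, +0.965091, +0.156854)
rvec = θ·k = (-0.111995, +0.515301, +0.083751)

rvec=(-0.1120, 0.5153, 0.0838) tvec=(0.1362, 0.2441, 0.6840)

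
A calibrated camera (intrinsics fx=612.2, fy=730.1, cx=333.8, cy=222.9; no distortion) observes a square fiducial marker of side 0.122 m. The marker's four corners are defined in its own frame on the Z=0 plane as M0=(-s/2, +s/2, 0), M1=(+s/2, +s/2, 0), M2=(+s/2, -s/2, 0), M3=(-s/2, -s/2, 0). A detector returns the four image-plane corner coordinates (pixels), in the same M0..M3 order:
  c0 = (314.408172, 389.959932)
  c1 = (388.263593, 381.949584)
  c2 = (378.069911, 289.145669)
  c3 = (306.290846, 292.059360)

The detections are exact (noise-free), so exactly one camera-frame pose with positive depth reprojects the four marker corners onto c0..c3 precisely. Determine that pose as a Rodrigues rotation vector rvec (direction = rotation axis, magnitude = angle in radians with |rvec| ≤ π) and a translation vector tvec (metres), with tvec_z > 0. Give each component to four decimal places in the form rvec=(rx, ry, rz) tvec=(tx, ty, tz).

rvec=(-0.2905, -0.4029, -0.0541) tvec=(0.0211, 0.1465, 0.9344)

Intrinsics K: fx=612.2, fy=730.1, cx=333.8, cy=222.9
Marker side s = 0.122 m; corners in marker frame (Z=0):
  M0 = (-0.0610, +0.0610, 0)
  M1 = (+0.0610, +0.0610, 0)
  M2 = (+0.0610, -0.0610, 0)
  M3 = (-0.0610, -0.0610, 0)
Detected image corners:
  c0 = (314.408172, 389.959932) px
  c1 = (388.263593, 381.949584) px
  c2 = (378.069911, 289.145669) px
  c3 = (306.290846, 292.059360) px
Planar DLT: solve 8×8 A·h = b for H (H[2,2]=1):
  H  [+742.94031 -24.16796 +347.61461]
  H  [+98.24545 +684.03796 +337.37445]
  H  [+0.42170 -0.28675 +1.00000]
B = K⁻¹H; ‖b₁‖=1.070229, ‖b₂‖=1.070228; λ = 2/(‖b₁‖+‖b₂‖) = 0.934380, sign → tz>0 ⇒ λ=+0.934380
r₁ = λ·B[:,0] = (+0.91908,+0.00544,+0.39402); r₂ = λ·B[:,1] = (+0.10920,+0.95723,-0.26793)
r₃ = r₁×r₂ = (-0.37863,+0.28928,+0.87918); SVD([r₁ r₂ r₃]) → R = UVᵀ:
  R  [+0.91908 +0.10920 -0.37863]
  R  [+0.00544 +0.95723 +0.28928]
  R  [+0.39402 -0.26793 +0.87918]
t = (+0.02108, +0.14650, +0.93438) m
tr R = 2.755494; θ = arccos((tr R − 1)/2) = 0.499657 rad = 28.628°
axis k = ((R−Rᵀ)₃₂, (R−Rᵀ)₁₃, (R−Rᵀ)₂₁) / (2 sinθ) = (-0.581487, -0.806317, -0.108284)
rvec = θ·k = (-0.290544, -0.402882, -0.054105)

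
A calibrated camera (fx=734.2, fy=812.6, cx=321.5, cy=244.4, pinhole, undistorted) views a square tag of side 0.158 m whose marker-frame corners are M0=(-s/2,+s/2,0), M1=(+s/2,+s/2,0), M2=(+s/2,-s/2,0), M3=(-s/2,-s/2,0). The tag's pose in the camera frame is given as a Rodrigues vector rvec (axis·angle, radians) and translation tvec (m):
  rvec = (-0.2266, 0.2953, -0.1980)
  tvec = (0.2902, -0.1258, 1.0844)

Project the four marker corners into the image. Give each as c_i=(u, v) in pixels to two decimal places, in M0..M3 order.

c0=(476.16, 220.05) c1=(586.57, 191.38) c2=(559.90, 80.06) c3=(454.34, 111.86)

Intrinsics K: fx=734.2, fy=812.6, cx=321.5, cy=244.4
Marker side s = 0.158 m; corners in marker frame (Z=0):
  M0 = (-0.0790, +0.0790, 0)
  M1 = (+0.0790, +0.0790, 0)
  M2 = (+0.0790, -0.0790, 0)
  M3 = (-0.0790, -0.0790, 0)
rvec = (-0.2266, 0.2953, -0.1980), |rvec| = θ = 0.42161 rad = 24.156°
Rodrigues: sinθ=0.40923, 1−cosθ=0.08757; R = I + sinθ·[k]× + (1−cosθ)·[k]×²:
    [+0.93773 +0.15922 +0.30873]
    [-0.22515 +0.95539 +0.19114]
    [-0.26453 -0.24875 +0.93175]
t = (0.2902, -0.1258, 1.0844) m
M0: Pc = R·M0+t = (+0.22870, -0.03254, +1.08565); u = 734.2·(+0.22870)/1.08565 + 321.5 = 476.1637, v = 812.6·(-0.03254)/1.08565 + 244.4 = 220.0461
M1: Pc = R·M1+t = (+0.37686, -0.06811, +1.04385); u = 734.2·(+0.37686)/1.04385 + 321.5 = 586.5664, v = 812.6·(-0.06811)/1.04385 + 244.4 = 191.3780
M2: Pc = R·M2+t = (+0.35170, -0.21906, +1.08315); u = 734.2·(+0.35170)/1.08315 + 321.5 = 559.8961, v = 812.6·(-0.21906)/1.08315 + 244.4 = 80.0554
M3: Pc = R·M3+t = (+0.20354, -0.18349, +1.12495); u = 734.2·(+0.20354)/1.12495 + 321.5 = 454.3414, v = 812.6·(-0.18349)/1.12495 + 244.4 = 111.8579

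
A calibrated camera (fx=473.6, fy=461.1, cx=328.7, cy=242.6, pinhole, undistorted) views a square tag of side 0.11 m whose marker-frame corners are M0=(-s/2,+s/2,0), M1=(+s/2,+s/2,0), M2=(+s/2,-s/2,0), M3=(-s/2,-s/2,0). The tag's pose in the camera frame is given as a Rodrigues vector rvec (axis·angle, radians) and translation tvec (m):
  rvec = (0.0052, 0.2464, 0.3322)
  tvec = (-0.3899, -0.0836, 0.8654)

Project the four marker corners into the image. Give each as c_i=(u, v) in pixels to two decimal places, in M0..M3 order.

c0=(82.51, 216.76) c1=(130.76, 235.15) c2=(149.34, 178.67) c3=(100.26, 161.86)

Intrinsics K: fx=473.6, fy=461.1, cx=328.7, cy=242.6
Marker side s = 0.11 m; corners in marker frame (Z=0):
  M0 = (-0.0550, +0.0550, 0)
  M1 = (+0.0550, +0.0550, 0)
  M2 = (+0.0550, -0.0550, 0)
  M3 = (-0.0550, -0.0550, 0)
rvec = (0.0052, 0.2464, 0.3322), |rvec| = θ = 0.41364 rad = 23.700°
Rodrigues: sinθ=0.40194, 1−cosθ=0.08434; R = I + sinθ·[k]× + (1−cosθ)·[k]×²:
    [+0.91568 -0.32218 +0.24028]
    [+0.32344 +0.94559 +0.03529]
    [-0.23858 +0.04540 +0.97006]
t = (-0.3899, -0.0836, 0.8654) m
M0: Pc = R·M0+t = (-0.45798, -0.04938, +0.88102); u = 473.6·(-0.45798)/0.88102 + 328.7 = 82.5075, v = 461.1·(-0.04938)/0.88102 + 242.6 = 216.7551
M1: Pc = R·M1+t = (-0.35726, -0.01380, +0.85477); u = 473.6·(-0.35726)/0.85477 + 328.7 = 130.7565, v = 461.1·(-0.01380)/0.85477 + 242.6 = 235.1539
M2: Pc = R·M2+t = (-0.32182, -0.11782, +0.84978); u = 473.6·(-0.32182)/0.84978 + 328.7 = 149.3444, v = 461.1·(-0.11782)/0.84978 + 242.6 = 178.6706
M3: Pc = R·M3+t = (-0.42254, -0.15340, +0.87603); u = 473.6·(-0.42254)/0.87603 + 328.7 = 100.2634, v = 461.1·(-0.15340)/0.87603 + 242.6 = 161.8589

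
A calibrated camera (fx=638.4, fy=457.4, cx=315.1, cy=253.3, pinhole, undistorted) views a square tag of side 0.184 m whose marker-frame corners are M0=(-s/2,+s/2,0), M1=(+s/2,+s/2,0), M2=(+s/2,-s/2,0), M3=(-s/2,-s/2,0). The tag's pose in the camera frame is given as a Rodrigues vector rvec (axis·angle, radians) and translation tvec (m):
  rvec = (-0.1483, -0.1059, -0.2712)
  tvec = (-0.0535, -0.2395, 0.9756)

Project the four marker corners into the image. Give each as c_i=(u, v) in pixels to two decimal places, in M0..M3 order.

Intrinsics K: fx=638.4, fy=457.4, cx=315.1, cy=253.3
Marker side s = 0.184 m; corners in marker frame (Z=0):
  M0 = (-0.0920, +0.0920, 0)
  M1 = (+0.0920, +0.0920, 0)
  M2 = (+0.0920, -0.0920, 0)
  M3 = (-0.0920, -0.0920, 0)
rvec = (-0.1483, -0.1059, -0.2712), |rvec| = θ = 0.32674 rad = 18.721°
Rodrigues: sinθ=0.32095, 1−cosθ=0.05291; R = I + sinθ·[k]× + (1−cosθ)·[k]×²:
    [+0.95799 +0.27418 -0.08409]
    [-0.25862 +0.95265 +0.15991]
    [+0.12396 -0.13144 +0.98354]
t = (-0.0535, -0.2395, 0.9756) m
M0: Pc = R·M0+t = (-0.11641, -0.12806, +0.95210); u = 638.4·(-0.11641)/0.95210 + 315.1 = 237.0449, v = 457.4·(-0.12806)/0.95210 + 253.3 = 191.7772
M1: Pc = R·M1+t = (+0.05986, -0.17565, +0.97491); u = 638.4·(+0.05986)/0.97491 + 315.1 = 354.2982, v = 457.4·(-0.17565)/0.97491 + 253.3 = 170.8907
M2: Pc = R·M2+t = (+0.00941, -0.35094, +0.99910); u = 638.4·(+0.00941)/0.99910 + 315.1 = 321.1131, v = 457.4·(-0.35094)/0.99910 + 253.3 = 92.6364
M3: Pc = R·M3+t = (-0.16686, -0.30335, +0.97629); u = 638.4·(-0.16686)/0.97629 + 315.1 = 205.9893, v = 457.4·(-0.30335)/0.97629 + 253.3 = 111.1772

c0=(237.04, 191.78) c1=(354.30, 170.89) c2=(321.11, 92.64) c3=(205.99, 111.18)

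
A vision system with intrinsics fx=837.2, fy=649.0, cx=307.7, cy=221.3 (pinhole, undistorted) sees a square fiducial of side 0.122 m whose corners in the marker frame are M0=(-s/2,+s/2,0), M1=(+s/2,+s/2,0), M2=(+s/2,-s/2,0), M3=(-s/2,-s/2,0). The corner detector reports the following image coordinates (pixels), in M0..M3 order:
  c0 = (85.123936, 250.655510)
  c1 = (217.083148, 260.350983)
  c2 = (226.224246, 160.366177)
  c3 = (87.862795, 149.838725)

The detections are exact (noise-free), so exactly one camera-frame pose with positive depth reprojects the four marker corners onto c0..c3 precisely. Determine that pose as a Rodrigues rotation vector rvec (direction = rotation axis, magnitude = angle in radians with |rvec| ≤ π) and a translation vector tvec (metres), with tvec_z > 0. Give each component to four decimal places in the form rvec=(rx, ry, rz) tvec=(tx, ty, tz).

rvec=(0.2996, -0.0072, 0.0985) tvec=(-0.1386, -0.0172, 0.7555)

Intrinsics K: fx=837.2, fy=649.0, cx=307.7, cy=221.3
Marker side s = 0.122 m; corners in marker frame (Z=0):
  M0 = (-0.0610, +0.0610, 0)
  M1 = (+0.0610, +0.0610, 0)
  M2 = (+0.0610, -0.0610, 0)
  M3 = (-0.0610, -0.0610, 0)
Detected image corners:
  c0 = (85.123936, 250.655510) px
  c1 = (217.083148, 260.350983) px
  c2 = (226.224246, 160.366177) px
  c3 = (87.862795, 149.838725) px
Planar DLT: solve 8×8 A·h = b for H (H[2,2]=1):
  H  [+1111.66906 +11.28063 +154.12125]
  H  [+88.69072 +902.92118 +206.50450]
  H  [+0.02869 +0.38952 +1.00000]
B = K⁻¹H; ‖b₁‖=1.323702, ‖b₂‖=1.323702; λ = 2/(‖b₁‖+‖b₂‖) = 0.755457, sign → tz>0 ⇒ λ=+0.755457
r₁ = λ·B[:,0] = (+0.99516,+0.09585,+0.02168); r₂ = λ·B[:,1] = (-0.09797,+0.95069,+0.29427)
r₃ = r₁×r₂ = (+0.00760,-0.29497,+0.95548); SVD([r₁ r₂ r₃]) → R = UVᵀ:
  R  [+0.99516 -0.09797 +0.00760]
  R  [+0.09585 +0.95069 -0.29497]
  R  [+0.02168 +0.29427 +0.95548]
t = (-0.13858, -0.01722, +0.75546) m
tr R = 2.901326; θ = arccos((tr R − 1)/2) = 0.315430 rad = 18.073°
axis k = ((R−Rᵀ)₃₂, (R−Rᵀ)₁₃, (R−Rᵀ)₂₁) / (2 sinθ) = (+0.949684, -0.022693, +0.312388)
rvec = θ·k = (+0.299559, -0.007158, +0.098537)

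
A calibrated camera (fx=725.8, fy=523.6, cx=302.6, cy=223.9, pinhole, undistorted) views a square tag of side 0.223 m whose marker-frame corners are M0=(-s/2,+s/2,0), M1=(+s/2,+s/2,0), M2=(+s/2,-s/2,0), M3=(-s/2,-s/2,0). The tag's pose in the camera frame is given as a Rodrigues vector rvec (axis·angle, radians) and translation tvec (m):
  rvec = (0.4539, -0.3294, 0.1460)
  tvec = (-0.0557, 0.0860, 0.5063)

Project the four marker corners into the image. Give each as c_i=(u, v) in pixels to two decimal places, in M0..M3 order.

c0=(42.88, 405.40) c1=(333.70, 394.75) c2=(407.61, 217.72) c3=(67.97, 198.57)

Intrinsics K: fx=725.8, fy=523.6, cx=302.6, cy=223.9
Marker side s = 0.223 m; corners in marker frame (Z=0):
  M0 = (-0.1115, +0.1115, 0)
  M1 = (+0.1115, +0.1115, 0)
  M2 = (+0.1115, -0.1115, 0)
  M3 = (-0.1115, -0.1115, 0)
rvec = (0.4539, -0.3294, 0.1460), |rvec| = θ = 0.57952 rad = 33.204°
Rodrigues: sinθ=0.54762, 1−cosθ=0.16328; R = I + sinθ·[k]× + (1−cosθ)·[k]×²:
    [+0.93689 -0.21065 -0.27905]
    [+0.06528 +0.88948 -0.45230]
    [+0.34349 +0.40554 +0.84709]
t = (-0.0557, 0.0860, 0.5063) m
M0: Pc = R·M0+t = (-0.18365, +0.17790, +0.51322); u = 725.8·(-0.18365)/0.51322 + 302.6 = 42.8791, v = 523.6·(+0.17790)/0.51322 + 223.9 = 405.3969
M1: Pc = R·M1+t = (+0.02528, +0.19245, +0.58982); u = 725.8·(+0.02528)/0.58982 + 302.6 = 333.7023, v = 523.6·(+0.19245)/0.58982 + 223.9 = 394.7487
M2: Pc = R·M2+t = (+0.07225, -0.00590, +0.49938); u = 725.8·(+0.07225)/0.49938 + 302.6 = 407.6088, v = 523.6·(-0.00590)/0.49938 + 223.9 = 217.7157
M3: Pc = R·M3+t = (-0.13668, -0.02045, +0.42278); u = 725.8·(-0.13668)/0.42278 + 302.6 = 67.9677, v = 523.6·(-0.02045)/0.42278 + 223.9 = 198.5677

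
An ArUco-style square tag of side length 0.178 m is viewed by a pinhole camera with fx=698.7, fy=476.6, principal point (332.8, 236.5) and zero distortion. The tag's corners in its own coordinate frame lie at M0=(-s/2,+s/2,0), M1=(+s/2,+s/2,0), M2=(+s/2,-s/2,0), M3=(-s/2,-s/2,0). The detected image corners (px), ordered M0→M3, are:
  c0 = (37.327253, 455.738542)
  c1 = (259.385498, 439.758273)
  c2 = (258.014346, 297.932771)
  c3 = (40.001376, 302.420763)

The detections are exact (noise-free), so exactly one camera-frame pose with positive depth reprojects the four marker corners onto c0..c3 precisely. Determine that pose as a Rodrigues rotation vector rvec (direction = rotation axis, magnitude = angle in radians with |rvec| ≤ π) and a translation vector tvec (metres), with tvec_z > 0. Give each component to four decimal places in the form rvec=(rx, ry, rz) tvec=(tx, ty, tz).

Intrinsics K: fx=698.7, fy=476.6, cx=332.8, cy=236.5
Marker side s = 0.178 m; corners in marker frame (Z=0):
  M0 = (-0.0890, +0.0890, 0)
  M1 = (+0.0890, +0.0890, 0)
  M2 = (+0.0890, -0.0890, 0)
  M3 = (-0.0890, -0.0890, 0)
Detected image corners:
  c0 = (37.327253, 455.738542) px
  c1 = (259.385498, 439.758273) px
  c2 = (258.014346, 297.932771) px
  c3 = (40.001376, 302.420763) px
Planar DLT: solve 8×8 A·h = b for H (H[2,2]=1):
  H  [+1300.04929 -18.39180 +152.89967]
  H  [+103.76296 +789.66956 +373.09667]
  H  [+0.43043 -0.10201 +1.00000]
B = K⁻¹H; ‖b₁‖=1.710690, ‖b₂‖=1.710690; λ = 2/(‖b₁‖+‖b₂‖) = 0.584559, sign → tz>0 ⇒ λ=+0.584559
r₁ = λ·B[:,0] = (+0.96783,+0.00241,+0.25161); r₂ = λ·B[:,1] = (+0.01302,+0.99814,-0.05963)
r₃ = r₁×r₂ = (-0.25129,+0.06099,+0.96599); SVD([r₁ r₂ r₃]) → R = UVᵀ:
  R  [+0.96783 +0.01302 -0.25129]
  R  [+0.00241 +0.99814 +0.06099]
  R  [+0.25161 -0.05963 +0.96599]
t = (-0.15051, +0.16754, +0.58456) m
tr R = 2.931950; θ = arccos((tr R − 1)/2) = 0.261609 rad = 14.989°
axis k = ((R−Rᵀ)₃₂, (R−Rᵀ)₁₃, (R−Rᵀ)₂₁) / (2 sinθ) = (-0.233182, -0.972217, -0.020500)
rvec = θ·k = (-0.061003, -0.254341, -0.005363)

rvec=(-0.0610, -0.2543, -0.0054) tvec=(-0.1505, 0.1675, 0.5846)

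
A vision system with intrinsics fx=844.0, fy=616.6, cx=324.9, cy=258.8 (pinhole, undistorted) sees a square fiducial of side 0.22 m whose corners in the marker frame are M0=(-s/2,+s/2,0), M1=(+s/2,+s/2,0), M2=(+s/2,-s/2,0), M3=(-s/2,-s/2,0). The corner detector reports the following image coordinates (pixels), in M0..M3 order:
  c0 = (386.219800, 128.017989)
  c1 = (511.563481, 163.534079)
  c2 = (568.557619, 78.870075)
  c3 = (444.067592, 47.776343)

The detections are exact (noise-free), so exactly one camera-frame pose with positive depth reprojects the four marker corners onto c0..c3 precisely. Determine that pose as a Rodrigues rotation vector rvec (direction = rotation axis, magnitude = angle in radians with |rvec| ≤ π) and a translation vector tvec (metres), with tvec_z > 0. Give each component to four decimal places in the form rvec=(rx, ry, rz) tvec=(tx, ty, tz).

rvec=(-0.2277, 0.2292, 0.4520) tvec=(0.2468, -0.3454, 1.3725)

Intrinsics K: fx=844.0, fy=616.6, cx=324.9, cy=258.8
Marker side s = 0.22 m; corners in marker frame (Z=0):
  M0 = (-0.1100, +0.1100, 0)
  M1 = (+0.1100, +0.1100, 0)
  M2 = (+0.1100, -0.1100, 0)
  M3 = (-0.1100, -0.1100, 0)
Detected image corners:
  c0 = (386.219800, 128.017989) px
  c1 = (511.563481, 163.534079) px
  c2 = (568.557619, 78.870075) px
  c3 = (444.067592, 47.776343) px
Planar DLT: solve 8×8 A·h = b for H (H[2,2]=1):
  H  [+474.62881 -318.69985 +476.64338]
  H  [+130.86162 +361.94921 +103.64493]
  H  [-0.19504 -0.12072 +1.00000]
B = K⁻¹H; ‖b₁‖=0.728597, ‖b₂‖=0.728597; λ = 2/(‖b₁‖+‖b₂‖) = 1.372502, sign → tz>0 ⇒ λ=+1.372502
r₁ = λ·B[:,0] = (+0.87488,+0.40364,-0.26769); r₂ = λ·B[:,1] = (-0.45449,+0.87521,-0.16568)
r₃ = r₁×r₂ = (+0.16741,+0.26661,+0.94915); SVD([r₁ r₂ r₃]) → R = UVᵀ:
  R  [+0.87488 -0.45449 +0.16741]
  R  [+0.40364 +0.87521 +0.26661]
  R  [-0.26769 -0.16568 +0.94915]
t = (+0.24676, -0.34536, +1.37250) m
tr R = 2.699246; θ = arccos((tr R − 1)/2) = 0.555527 rad = 31.829°
axis k = ((R−Rᵀ)₃₂, (R−Rᵀ)₁₃, (R−Rᵀ)₂₁) / (2 sinθ) = (-0.409842, +0.412495, +0.813559)
rvec = θ·k = (-0.227678, +0.229152, +0.451954)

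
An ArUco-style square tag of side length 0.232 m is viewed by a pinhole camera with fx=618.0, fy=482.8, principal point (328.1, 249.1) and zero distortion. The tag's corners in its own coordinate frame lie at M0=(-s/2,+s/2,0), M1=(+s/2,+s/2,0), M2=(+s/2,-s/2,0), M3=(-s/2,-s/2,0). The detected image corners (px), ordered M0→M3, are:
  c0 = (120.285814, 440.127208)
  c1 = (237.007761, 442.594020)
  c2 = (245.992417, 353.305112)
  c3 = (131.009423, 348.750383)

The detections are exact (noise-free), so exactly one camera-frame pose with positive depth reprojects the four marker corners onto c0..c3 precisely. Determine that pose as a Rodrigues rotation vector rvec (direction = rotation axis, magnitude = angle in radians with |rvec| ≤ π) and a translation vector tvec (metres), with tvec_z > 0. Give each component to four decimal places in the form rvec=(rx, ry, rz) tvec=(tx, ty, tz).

rvec=(-0.0660, -0.1314, 0.0747) tvec=(-0.2934, 0.3834, 1.2607)

Intrinsics K: fx=618.0, fy=482.8, cx=328.1, cy=249.1
Marker side s = 0.232 m; corners in marker frame (Z=0):
  M0 = (-0.1160, +0.1160, 0)
  M1 = (+0.1160, +0.1160, 0)
  M2 = (+0.1160, -0.1160, 0)
  M3 = (-0.1160, -0.1160, 0)
Detected image corners:
  c0 = (120.285814, 440.127208) px
  c1 = (237.007761, 442.594020) px
  c2 = (245.992417, 353.305112) px
  c3 = (131.009423, 348.750383) px
Planar DLT: solve 8×8 A·h = b for H (H[2,2]=1):
  H  [+518.02856 -52.71779 +184.28996]
  H  [+55.49663 +367.11025 +395.92130]
  H  [+0.10181 -0.05604 +1.00000]
B = K⁻¹H; ‖b₁‖=0.793225, ‖b₂‖=0.793225; λ = 2/(‖b₁‖+‖b₂‖) = 1.260676, sign → tz>0 ⇒ λ=+1.260676
r₁ = λ·B[:,0] = (+0.98860,+0.07869,+0.12834); r₂ = λ·B[:,1] = (-0.07003,+0.99504,-0.07065)
r₃ = r₁×r₂ = (-0.13327,+0.06085,+0.98921); SVD([r₁ r₂ r₃]) → R = UVᵀ:
  R  [+0.98860 -0.07003 -0.13327]
  R  [+0.07869 +0.99504 +0.06085]
  R  [+0.12834 -0.07065 +0.98921]
t = (-0.29336, +0.38338, +1.26068) m
tr R = 2.972853; θ = arccos((tr R − 1)/2) = 0.164951 rad = 9.451°
axis k = ((R−Rᵀ)₃₂, (R−Rᵀ)₁₃, (R−Rᵀ)₂₁) / (2 sinθ) = (-0.400419, -0.796601, +0.452870)
rvec = θ·k = (-0.066050, -0.131400, +0.074701)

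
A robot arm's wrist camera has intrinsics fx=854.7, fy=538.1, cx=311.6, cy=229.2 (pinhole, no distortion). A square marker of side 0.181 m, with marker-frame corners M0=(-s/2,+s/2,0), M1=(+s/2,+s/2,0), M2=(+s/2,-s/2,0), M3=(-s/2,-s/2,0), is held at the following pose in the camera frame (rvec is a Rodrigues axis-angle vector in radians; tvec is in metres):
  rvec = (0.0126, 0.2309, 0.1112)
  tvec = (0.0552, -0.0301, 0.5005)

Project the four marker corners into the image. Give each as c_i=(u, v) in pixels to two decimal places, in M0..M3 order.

c0=(242.74, 280.35) c1=(547.21, 307.23) c2=(584.62, 105.32) c3=(274.50, 94.24)

Intrinsics K: fx=854.7, fy=538.1, cx=311.6, cy=229.2
Marker side s = 0.181 m; corners in marker frame (Z=0):
  M0 = (-0.0905, +0.0905, 0)
  M1 = (+0.0905, +0.0905, 0)
  M2 = (+0.0905, -0.0905, 0)
  M3 = (-0.0905, -0.0905, 0)
rvec = (0.0126, 0.2309, 0.1112), |rvec| = θ = 0.25659 rad = 14.702°
Rodrigues: sinθ=0.25378, 1−cosθ=0.03274; R = I + sinθ·[k]× + (1−cosθ)·[k]×²:
    [+0.96734 -0.10854 +0.22907]
    [+0.11143 +0.99377 +0.00031]
    [-0.22768 +0.02523 +0.97341]
t = (0.0552, -0.0301, 0.5005) m
M0: Pc = R·M0+t = (-0.04217, +0.04975, +0.52339); u = 854.7·(-0.04217)/0.52339 + 311.6 = 242.7410, v = 538.1·(+0.04975)/0.52339 + 229.2 = 280.3504
M1: Pc = R·M1+t = (+0.13292, +0.06992, +0.48218); u = 854.7·(+0.13292)/0.48218 + 311.6 = 547.2143, v = 538.1·(+0.06992)/0.48218 + 229.2 = 307.2300
M2: Pc = R·M2+t = (+0.15257, -0.10995, +0.47761); u = 854.7·(+0.15257)/0.47761 + 311.6 = 584.6227, v = 538.1·(-0.10995)/0.47761 + 229.2 = 105.3230
M3: Pc = R·M3+t = (-0.02252, -0.13012, +0.51882); u = 854.7·(-0.02252)/0.51882 + 311.6 = 274.4981, v = 538.1·(-0.13012)/0.51882 + 229.2 = 94.2441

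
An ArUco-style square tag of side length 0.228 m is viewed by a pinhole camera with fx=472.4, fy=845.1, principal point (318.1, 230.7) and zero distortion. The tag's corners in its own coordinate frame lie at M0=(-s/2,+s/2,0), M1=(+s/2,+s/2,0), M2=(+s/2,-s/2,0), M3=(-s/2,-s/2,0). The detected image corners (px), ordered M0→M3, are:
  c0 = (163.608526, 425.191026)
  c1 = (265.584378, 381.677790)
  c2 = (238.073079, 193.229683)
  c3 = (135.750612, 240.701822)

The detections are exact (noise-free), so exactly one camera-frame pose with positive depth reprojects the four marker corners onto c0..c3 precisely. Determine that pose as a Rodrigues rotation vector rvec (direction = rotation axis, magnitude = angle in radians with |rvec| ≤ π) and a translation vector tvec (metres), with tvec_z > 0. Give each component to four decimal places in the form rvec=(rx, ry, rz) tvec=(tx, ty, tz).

rvec=(0.0478, 0.0787, -0.2480) tvec=(-0.2486, 0.0945, 0.9970)

Intrinsics K: fx=472.4, fy=845.1, cx=318.1, cy=230.7
Marker side s = 0.228 m; corners in marker frame (Z=0):
  M0 = (-0.1140, +0.1140, 0)
  M1 = (+0.1140, +0.1140, 0)
  M2 = (+0.1140, -0.1140, 0)
  M3 = (-0.1140, -0.1140, 0)
Detected image corners:
  c0 = (163.608526, 425.191026) px
  c1 = (265.584378, 381.677790) px
  c2 = (238.073079, 193.229683) px
  c3 = (135.750612, 240.701822) px
Planar DLT: solve 8×8 A·h = b for H (H[2,2]=1):
  H  [+431.16863 +128.98563 +200.32481]
  H  [-225.52942 +829.43515 +310.81771]
  H  [-0.08394 +0.03763 +1.00000]
B = K⁻¹H; ‖b₁‖=1.002988, ‖b₂‖=1.002988; λ = 2/(‖b₁‖+‖b₂‖) = 0.997021, sign → tz>0 ⇒ λ=+0.997021
r₁ = λ·B[:,0] = (+0.96635,-0.24323,-0.08369); r₂ = λ·B[:,1] = (+0.24697,+0.96830,+0.03752)
r₃ = r₁×r₂ = (+0.07191,-0.05692,+0.99579); SVD([r₁ r₂ r₃]) → R = UVᵀ:
  R  [+0.96635 +0.24697 +0.07191]
  R  [-0.24323 +0.96830 -0.05692]
  R  [-0.08369 +0.03752 +0.99579]
t = (-0.24857, +0.09452, +0.99702) m
tr R = 2.930436; θ = arccos((tr R − 1)/2) = 0.264521 rad = 15.156°
axis k = ((R−Rᵀ)₃₂, (R−Rᵀ)₁₃, (R−Rᵀ)₂₁) / (2 sinθ) = (+0.180618, +0.297566, -0.937460)
rvec = θ·k = (+0.047777, +0.078712, -0.247978)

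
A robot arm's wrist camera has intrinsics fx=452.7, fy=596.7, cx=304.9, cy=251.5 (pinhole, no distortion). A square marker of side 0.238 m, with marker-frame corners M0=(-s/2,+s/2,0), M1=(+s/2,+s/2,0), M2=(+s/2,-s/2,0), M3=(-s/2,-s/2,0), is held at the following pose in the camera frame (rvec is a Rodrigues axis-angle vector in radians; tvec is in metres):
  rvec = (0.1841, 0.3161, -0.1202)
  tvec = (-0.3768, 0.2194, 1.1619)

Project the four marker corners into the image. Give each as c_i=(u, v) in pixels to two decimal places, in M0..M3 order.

Intrinsics K: fx=452.7, fy=596.7, cx=304.9, cy=251.5
Marker side s = 0.238 m; corners in marker frame (Z=0):
  M0 = (-0.1190, +0.1190, 0)
  M1 = (+0.1190, +0.1190, 0)
  M2 = (+0.1190, -0.1190, 0)
  M3 = (-0.1190, -0.1190, 0)
rvec = (0.1841, 0.3161, -0.1202), |rvec| = θ = 0.38505 rad = 22.061°
Rodrigues: sinθ=0.37560, 1−cosθ=0.07322; R = I + sinθ·[k]× + (1−cosθ)·[k]×²:
    [+0.94352 +0.14599 +0.29742]
    [-0.08851 +0.97613 -0.19835]
    [-0.31928 +0.16082 +0.93392]
t = (-0.3768, 0.2194, 1.1619) m
M0: Pc = R·M0+t = (-0.47171, +0.34609, +1.21903); u = 452.7·(-0.47171)/1.21903 + 304.9 = 129.7271, v = 596.7·(+0.34609)/1.21903 + 251.5 = 420.9076
M1: Pc = R·M1+t = (-0.24715, +0.32503, +1.14304); u = 452.7·(-0.24715)/1.14304 + 304.9 = 207.0175, v = 596.7·(+0.32503)/1.14304 + 251.5 = 421.1725
M2: Pc = R·M2+t = (-0.28189, +0.09271, +1.10477); u = 452.7·(-0.28189)/1.10477 + 304.9 = 189.3885, v = 596.7·(+0.09271)/1.10477 + 251.5 = 301.5728
M3: Pc = R·M3+t = (-0.50645, +0.11377, +1.18076); u = 452.7·(-0.50645)/1.18076 + 304.9 = 110.7272, v = 596.7·(+0.11377)/1.18076 + 251.5 = 308.9961

c0=(129.73, 420.91) c1=(207.02, 421.17) c2=(189.39, 301.57) c3=(110.73, 309.00)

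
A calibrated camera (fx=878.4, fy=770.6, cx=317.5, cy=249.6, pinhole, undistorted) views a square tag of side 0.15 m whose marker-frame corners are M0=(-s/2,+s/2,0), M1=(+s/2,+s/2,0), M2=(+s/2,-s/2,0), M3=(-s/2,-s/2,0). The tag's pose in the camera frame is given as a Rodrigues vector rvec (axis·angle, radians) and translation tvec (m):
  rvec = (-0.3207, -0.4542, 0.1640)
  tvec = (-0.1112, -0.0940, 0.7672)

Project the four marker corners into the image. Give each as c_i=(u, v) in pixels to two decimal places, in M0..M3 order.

Intrinsics K: fx=878.4, fy=770.6, cx=317.5, cy=249.6
Marker side s = 0.15 m; corners in marker frame (Z=0):
  M0 = (-0.0750, +0.0750, 0)
  M1 = (+0.0750, +0.0750, 0)
  M2 = (+0.0750, -0.0750, 0)
  M3 = (-0.0750, -0.0750, 0)
rvec = (-0.3207, -0.4542, 0.1640), |rvec| = θ = 0.57969 rad = 33.214°
Rodrigues: sinθ=0.54777, 1−cosθ=0.16337; R = I + sinθ·[k]× + (1−cosθ)·[k]×²:
    [+0.88663 -0.08415 -0.45475]
    [+0.22578 +0.93692 +0.26682]
    [+0.40362 -0.33925 +0.84971]
t = (-0.1112, -0.0940, 0.7672) m
M0: Pc = R·M0+t = (-0.18401, -0.04066, +0.71148); u = 878.4·(-0.18401)/0.71148 + 317.5 = 90.3224, v = 770.6·(-0.04066)/0.71148 + 249.6 = 205.5570
M1: Pc = R·M1+t = (-0.05101, -0.00680, +0.77203); u = 878.4·(-0.05101)/0.77203 + 317.5 = 259.4570, v = 770.6·(-0.00680)/0.77203 + 249.6 = 242.8155
M2: Pc = R·M2+t = (-0.03839, -0.14734, +0.82292); u = 878.4·(-0.03839)/0.82292 + 317.5 = 276.5204, v = 770.6·(-0.14734)/0.82292 + 249.6 = 111.6309
M3: Pc = R·M3+t = (-0.17139, -0.18120, +0.76237); u = 878.4·(-0.17139)/0.76237 + 317.5 = 120.0305, v = 770.6·(-0.18120)/0.76237 + 249.6 = 66.4415

c0=(90.32, 205.56) c1=(259.46, 242.82) c2=(276.52, 111.63) c3=(120.03, 66.44)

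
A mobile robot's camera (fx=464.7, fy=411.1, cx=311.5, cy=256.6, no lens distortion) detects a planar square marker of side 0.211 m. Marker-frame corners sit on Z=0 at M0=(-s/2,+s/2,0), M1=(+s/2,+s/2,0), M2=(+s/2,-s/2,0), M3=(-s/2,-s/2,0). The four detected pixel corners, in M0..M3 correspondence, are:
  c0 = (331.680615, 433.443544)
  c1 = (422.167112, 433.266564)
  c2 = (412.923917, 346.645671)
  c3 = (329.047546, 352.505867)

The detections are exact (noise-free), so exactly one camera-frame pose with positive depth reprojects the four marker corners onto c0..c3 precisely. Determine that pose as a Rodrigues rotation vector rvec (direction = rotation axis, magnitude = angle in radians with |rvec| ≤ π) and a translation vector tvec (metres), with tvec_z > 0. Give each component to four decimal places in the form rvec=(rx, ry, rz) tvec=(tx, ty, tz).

Intrinsics K: fx=464.7, fy=411.1, cx=311.5, cy=256.6
Marker side s = 0.211 m; corners in marker frame (Z=0):
  M0 = (-0.1055, +0.1055, 0)
  M1 = (+0.1055, +0.1055, 0)
  M2 = (+0.1055, -0.1055, 0)
  M3 = (-0.1055, -0.1055, 0)
Detected image corners:
  c0 = (331.680615, 433.443544) px
  c1 = (422.167112, 433.266564) px
  c2 = (412.923917, 346.645671) px
  c3 = (329.047546, 352.505867) px
Planar DLT: solve 8×8 A·h = b for H (H[2,2]=1):
  H  [+287.86562 -98.28701 +372.31508]
  H  [-145.38659 +264.81139 +390.03092]
  H  [-0.33362 -0.33661 +1.00000]
B = K⁻¹H; ‖b₁‖=0.918298, ‖b₂‖=0.918298; λ = 2/(‖b₁‖+‖b₂‖) = 1.088972, sign → tz>0 ⇒ λ=+1.088972
r₁ = λ·B[:,0] = (+0.91811,-0.15835,-0.36331); r₂ = λ·B[:,1] = (+0.01539,+0.93027,-0.36656)
r₃ = r₁×r₂ = (+0.39602,+0.33095,+0.85653); SVD([r₁ r₂ r₃]) → R = UVᵀ:
  R  [+0.91811 +0.01539 +0.39602]
  R  [-0.15835 +0.93027 +0.33095]
  R  [-0.36331 -0.36656 +0.85653]
t = (+0.14251, +0.35345, +1.08897) m
tr R = 2.704907; θ = arccos((tr R − 1)/2) = 0.550135 rad = 31.520°
axis k = ((R−Rᵀ)₃₂, (R−Rᵀ)₁₃, (R−Rᵀ)₂₁) / (2 sinθ) = (-0.667095, +0.726205, -0.166163)
rvec = θ·k = (-0.366993, +0.399511, -0.091412)

rvec=(-0.3670, 0.3995, -0.0914) tvec=(0.1425, 0.3534, 1.0890)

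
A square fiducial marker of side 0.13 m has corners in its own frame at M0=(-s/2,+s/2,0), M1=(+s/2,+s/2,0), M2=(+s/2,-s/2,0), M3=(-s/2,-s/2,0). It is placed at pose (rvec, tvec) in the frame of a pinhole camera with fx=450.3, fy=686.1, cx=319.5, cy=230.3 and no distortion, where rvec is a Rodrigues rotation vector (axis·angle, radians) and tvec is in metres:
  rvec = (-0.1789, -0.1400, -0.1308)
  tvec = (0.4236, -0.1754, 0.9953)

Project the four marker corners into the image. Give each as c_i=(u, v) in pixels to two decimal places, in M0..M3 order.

Intrinsics K: fx=450.3, fy=686.1, cx=319.5, cy=230.3
Marker side s = 0.13 m; corners in marker frame (Z=0):
  M0 = (-0.0650, +0.0650, 0)
  M1 = (+0.0650, +0.0650, 0)
  M2 = (+0.0650, -0.0650, 0)
  M3 = (-0.0650, -0.0650, 0)
rvec = (-0.1789, -0.1400, -0.1308), |rvec| = θ = 0.26213 rad = 15.019°
Rodrigues: sinθ=0.25914, 1−cosθ=0.03416; R = I + sinθ·[k]× + (1−cosθ)·[k]×²:
    [+0.98175 +0.14176 -0.12677]
    [-0.11686 +0.97558 +0.18596]
    [+0.15004 -0.16775 +0.97434]
t = (0.4236, -0.1754, 0.9953) m
M0: Pc = R·M0+t = (+0.36900, -0.10439, +0.97464); u = 450.3·(+0.36900)/0.97464 + 319.5 = 489.9838, v = 686.1·(-0.10439)/0.97464 + 230.3 = 156.8137
M1: Pc = R·M1+t = (+0.49663, -0.11958, +0.99415); u = 450.3·(+0.49663)/0.99415 + 319.5 = 544.4480, v = 686.1·(-0.11958)/0.99415 + 230.3 = 147.7714
M2: Pc = R·M2+t = (+0.47820, -0.24641, +1.01596); u = 450.3·(+0.47820)/1.01596 + 319.5 = 531.4513, v = 686.1·(-0.24641)/1.01596 + 230.3 = 63.8943
M3: Pc = R·M3+t = (+0.35057, -0.23122, +0.99645); u = 450.3·(+0.35057)/0.99645 + 319.5 = 477.9247, v = 686.1·(-0.23122)/0.99645 + 230.3 = 71.0969

c0=(489.98, 156.81) c1=(544.45, 147.77) c2=(531.45, 63.89) c3=(477.92, 71.10)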